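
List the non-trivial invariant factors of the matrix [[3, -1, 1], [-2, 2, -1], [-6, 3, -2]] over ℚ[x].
x - 1, (x - 1)^2

The Jordan structure of A has elementary divisors (x - 1)^2, (x - 1). Arranging the block sizes at each eigenvalue in decreasing order and taking row products gives the invariant factors.

Invariant factors (smallest first, each dividing the next): x - 1, (x - 1)^2.

Check: the last factor (x - 1)^2 is the minimal polynomial, and the product (x - 1)^3 is the characteristic polynomial.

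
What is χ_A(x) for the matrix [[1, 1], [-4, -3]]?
χ_A(x) = (x + 1)^2

xI - A = [[x - 1, -1], [4, x + 3]].

Expanding det(xI - A) along the first row:
det(xI - A) = + (x - 1)·det([[x + 3]]) - (-1)·det([[4]]).

Evaluating gives χ_A(x) = x^2 + 2x + 1 = (x + 1)^2.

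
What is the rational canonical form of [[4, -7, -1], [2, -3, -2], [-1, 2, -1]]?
R = [[0, 0, -1], [1, 0, -4], [0, 1, 0]]

The invariant factors of A (the non-unit diagonal entries of the Smith normal form of xI - A over ℚ[x]) are x^3 + 4x + 1, each dividing the next. The characteristic polynomial is their product, x^3 + 4x + 1.

The rational canonical form is the block-diagonal matrix of companion matrices C(f_i):
R = [[0, 0, -1], [1, 0, -4], [0, 1, 0]].

Note the characteristic polynomial does not split into linear factors over ℚ, so A has no Jordan form over ℚ; the rational canonical form exists over any field.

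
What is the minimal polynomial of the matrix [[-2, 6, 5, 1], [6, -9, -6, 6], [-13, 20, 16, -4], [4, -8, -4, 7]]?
m_A(x) = (x - 3)^3

The characteristic polynomial factors as (x - 3)^4. The minimal polynomial is ∏(x - λ)^{k_λ} where k_λ is the size of the largest Jordan block at λ.

For λ = 3: rank(A - 3I) = 2, and the largest Jordan block has size 3 (the smallest k with rank((A - 3I)^k) = rank((A - 3I)^(k+1))).

So m_A(x) = (x - 3)^3.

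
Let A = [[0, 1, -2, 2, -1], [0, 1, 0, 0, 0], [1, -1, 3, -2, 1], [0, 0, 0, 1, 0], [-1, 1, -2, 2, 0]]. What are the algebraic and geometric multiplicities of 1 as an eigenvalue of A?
algebraic multiplicity 5, geometric multiplicity 4

The characteristic polynomial is (x - 1)^5, so the factor x - 1 appears with exponent 5: the algebraic multiplicity is 5.

rank(A - I) = 1, so the eigenspace has dimension 5 - 1 = 4: the geometric multiplicity is 4.

Since 4 < 5, A is not diagonalizable.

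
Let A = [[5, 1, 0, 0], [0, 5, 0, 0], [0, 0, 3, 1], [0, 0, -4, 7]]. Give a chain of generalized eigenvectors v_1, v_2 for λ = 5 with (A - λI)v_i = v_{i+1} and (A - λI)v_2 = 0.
We seek v_1 ∈ ker((A - 5I)^2) \ ker(A - 5I), then set v_{i+1} = (A - 5I) v_i.

One such chain is v_1 = [[2, 1, -2, -4]]^T, v_2 = [[1, 0, 0, 0]]^T. Check: (A - 5I) v_2 = [[0, 0, 0, 0]]^T = 0.

v_1 = [[2, 1, -2, -4]]^T, v_2 = [[1, 0, 0, 0]]^T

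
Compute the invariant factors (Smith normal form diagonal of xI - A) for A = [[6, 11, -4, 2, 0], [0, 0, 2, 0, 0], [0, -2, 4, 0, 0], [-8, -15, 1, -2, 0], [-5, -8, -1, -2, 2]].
The Jordan structure of A has elementary divisors (x - 2)^3, (x - 2)^2. Arranging the block sizes at each eigenvalue in decreasing order and taking row products gives the invariant factors.

Invariant factors (smallest first, each dividing the next): (x - 2)^2, (x - 2)^3.

Check: the last factor (x - 2)^3 is the minimal polynomial, and the product (x - 2)^5 is the characteristic polynomial.

(x - 2)^2, (x - 2)^3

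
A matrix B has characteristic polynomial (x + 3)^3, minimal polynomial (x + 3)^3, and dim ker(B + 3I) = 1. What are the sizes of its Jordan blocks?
Jordan blocks: (-3, 3)

λ = -3: algebraic multiplicity 3 (exponent in χ_B), largest block size 3 (exponent in m_B), 1 block (geometric multiplicity). This forces block sizes [3].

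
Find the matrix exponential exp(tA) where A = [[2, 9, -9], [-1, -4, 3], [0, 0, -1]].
e^{tA} = [[(3*t + 1)*e^{-t}, 9*t*e^{-t}, -9*t*e^{-t}], [-t*e^{-t}, (1 - 3*t)*e^{-t}, 3*t*e^{-t}], [0, 0, e^{-t}]]

A has Jordan form J = [[-1, 1, 0], [0, -1, 0], [0, 0, -1]] with A = PJP^{-1}, so e^{tA} = P e^{tJ} P^{-1}.

For a Jordan block J_k(λ), e^{tJ_k(λ)} = e^{λt} · (I + tN + t^2 N^2/2! + ... + t^{k-1} N^{k-1}/(k-1)!) where N is the nilpotent superdiagonal part.

Assembling the blocks and conjugating back gives the entries of e^{tA} as shown above.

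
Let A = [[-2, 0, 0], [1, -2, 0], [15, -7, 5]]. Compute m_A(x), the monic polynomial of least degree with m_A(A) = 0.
The characteristic polynomial factors as (x - 5)(x + 2)^2. The minimal polynomial is ∏(x - λ)^{k_λ} where k_λ is the size of the largest Jordan block at λ.

For λ = -2: rank(A + 2I) = 2, and the largest Jordan block has size 2 (the smallest k with rank((A + 2I)^k) = rank((A + 2I)^(k+1))).
For λ = 5: rank(A - 5I) = 2, and the largest Jordan block has size 1 (the smallest k with rank((A - 5I)^k) = rank((A - 5I)^(k+1))).

So m_A(x) = (x - 5)(x + 2)^2.

m_A(x) = (x - 5)(x + 2)^2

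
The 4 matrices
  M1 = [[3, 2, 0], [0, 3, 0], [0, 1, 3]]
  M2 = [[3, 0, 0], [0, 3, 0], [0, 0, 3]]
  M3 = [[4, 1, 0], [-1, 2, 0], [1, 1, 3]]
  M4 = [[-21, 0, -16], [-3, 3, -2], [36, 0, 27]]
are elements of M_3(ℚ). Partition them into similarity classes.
Characteristic polynomials: χ_{M1} = (x - 3)^3, χ_{M2} = (x - 3)^3, χ_{M3} = (x - 3)^3, χ_{M4} = (x - 3)^3.

{M1, M3, M4}: invariant factors x - 3, (x - 3)^2.

{M2}: invariant factors x - 3, x - 3, x - 3.

Matrices are similar if and only if their invariant-factor lists agree; the partition into similarity classes is {M1, M3, M4}, {M2}.

2 classes: {M1, M3, M4}, {M2}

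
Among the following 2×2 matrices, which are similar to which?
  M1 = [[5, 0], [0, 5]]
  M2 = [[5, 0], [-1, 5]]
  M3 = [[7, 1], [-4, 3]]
Characteristic polynomials: χ_{M1} = (x - 5)^2, χ_{M2} = (x - 5)^2, χ_{M3} = (x - 5)^2.

{M1}: invariant factors x - 5, x - 5.

{M2, M3}: invariant factors (x - 5)^2.

Matrices are similar if and only if their invariant-factor lists agree; the partition into similarity classes is {M1}, {M2, M3}.

2 classes: {M1}, {M2, M3}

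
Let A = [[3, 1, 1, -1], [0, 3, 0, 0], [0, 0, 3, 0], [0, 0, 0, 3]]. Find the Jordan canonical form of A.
The characteristic polynomial is det(xI - A) = (x - 3)^4, so the eigenvalues are 3 (algebraic multiplicity 4).

For λ = 3: rank(A - 3I) = 1, rank((A - 3I)^2) = 0. The eigenspace has dimension 4 - 1 = 3, so there are 3 Jordan blocks; the rank sequence gives block sizes [2, 1, 1].

Assembling the blocks gives the Jordan form J above.

J = [[3, 1, 0, 0], [0, 3, 0, 0], [0, 0, 3, 0], [0, 0, 0, 3]]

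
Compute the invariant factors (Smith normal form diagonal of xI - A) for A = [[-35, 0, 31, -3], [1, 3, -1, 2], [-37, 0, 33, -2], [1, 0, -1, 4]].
The Jordan structure of A has elementary divisors (x + 4), (x - 3)^3. Arranging the block sizes at each eigenvalue in decreasing order and taking row products gives the invariant factors.

Invariant factors (smallest first, each dividing the next): (x - 3)^3(x + 4).

Check: the last factor (x - 3)^3(x + 4) is the minimal polynomial, and the product (x - 3)^3(x + 4) is the characteristic polynomial.

(x - 3)^3(x + 4)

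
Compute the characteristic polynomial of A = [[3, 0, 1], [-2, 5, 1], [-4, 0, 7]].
xI - A = [[x - 3, 0, -1], [2, x - 5, -1], [4, 0, x - 7]].

Expanding det(xI - A) along the first row:
det(xI - A) = + (x - 3)·det([[x - 5, -1], [0, x - 7]]) - (0)·det([[2, -1], [4, x - 7]]) + (-1)·det([[2, x - 5], [4, 0]]).

Evaluating gives χ_A(x) = x^3 - 15x^2 + 75x - 125 = (x - 5)^3.

χ_A(x) = (x - 5)^3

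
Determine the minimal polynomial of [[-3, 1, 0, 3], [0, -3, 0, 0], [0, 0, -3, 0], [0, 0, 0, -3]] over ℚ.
m_A(x) = (x + 3)^2

The characteristic polynomial factors as (x + 3)^4. The minimal polynomial is ∏(x - λ)^{k_λ} where k_λ is the size of the largest Jordan block at λ.

For λ = -3: rank(A + 3I) = 1, and the largest Jordan block has size 2 (the smallest k with rank((A + 3I)^k) = rank((A + 3I)^(k+1))).

So m_A(x) = (x + 3)^2.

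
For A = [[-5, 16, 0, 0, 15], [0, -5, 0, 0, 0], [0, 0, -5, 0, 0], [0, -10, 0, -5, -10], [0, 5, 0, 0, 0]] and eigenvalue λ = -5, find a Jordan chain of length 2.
We seek v_1 ∈ ker((A + 5I)^2) \ ker(A + 5I), then set v_{i+1} = (A + 5I) v_i.

One such chain is v_1 = [[0, 1, 0, 0, -1]]^T, v_2 = [[1, 0, 0, 0, 0]]^T. Check: (A + 5I) v_2 = [[0, 0, 0, 0, 0]]^T = 0.

v_1 = [[0, 1, 0, 0, -1]]^T, v_2 = [[1, 0, 0, 0, 0]]^T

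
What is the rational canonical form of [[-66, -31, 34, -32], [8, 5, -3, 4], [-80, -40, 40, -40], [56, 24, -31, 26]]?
The invariant factors of A (the non-unit diagonal entries of the Smith normal form of xI - A over ℚ[x]) are x + 2, (x - 5)(x - 4)(x + 2), each dividing the next. The characteristic polynomial is their product, (x - 5)(x - 4)(x + 2)^2.

The rational canonical form is the block-diagonal matrix of companion matrices C(f_i):
R = [[-2, 0, 0, 0], [0, 0, 0, -40], [0, 1, 0, -2], [0, 0, 1, 7]].

R = [[-2, 0, 0, 0], [0, 0, 0, -40], [0, 1, 0, -2], [0, 0, 1, 7]]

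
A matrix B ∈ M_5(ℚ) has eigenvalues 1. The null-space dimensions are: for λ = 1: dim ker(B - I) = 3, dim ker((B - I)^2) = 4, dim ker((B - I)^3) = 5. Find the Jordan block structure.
λ = 1: successive nullity increments [3, 1, 1] count blocks of size ≥ k; block sizes are [3, 1, 1].

Jordan blocks: (1, 3), (1, 1), (1, 1)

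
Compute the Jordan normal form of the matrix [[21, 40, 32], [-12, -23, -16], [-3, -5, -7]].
J = [[-3, 1, 0], [0, -3, 0], [0, 0, -3]]

The characteristic polynomial is det(xI - A) = (x + 3)^3, so the eigenvalues are -3 (algebraic multiplicity 3).

For λ = -3: rank(A + 3I) = 1, rank((A + 3I)^2) = 0. The eigenspace has dimension 3 - 1 = 2, so there are 2 Jordan blocks; the rank sequence gives block sizes [2, 1].

Assembling the blocks gives the Jordan form J above.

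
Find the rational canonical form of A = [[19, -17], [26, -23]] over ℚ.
The invariant factors of A (the non-unit diagonal entries of the Smith normal form of xI - A over ℚ[x]) are x^2 + 4x + 5, each dividing the next. The characteristic polynomial is their product, x^2 + 4x + 5.

The rational canonical form is the block-diagonal matrix of companion matrices C(f_i):
R = [[0, -5], [1, -4]].

Note the characteristic polynomial does not split into linear factors over ℚ, so A has no Jordan form over ℚ; the rational canonical form exists over any field.

R = [[0, -5], [1, -4]]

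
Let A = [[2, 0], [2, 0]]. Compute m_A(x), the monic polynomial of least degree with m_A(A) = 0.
The characteristic polynomial factors as x(x - 2). The minimal polynomial is ∏(x - λ)^{k_λ} where k_λ is the size of the largest Jordan block at λ.

For λ = 0: rank(A) = 1, and the largest Jordan block has size 1 (the smallest k with rank(A^k) = rank(A^(k+1))).
For λ = 2: rank(A - 2I) = 1, and the largest Jordan block has size 1 (the smallest k with rank((A - 2I)^k) = rank((A - 2I)^(k+1))).

So m_A(x) = x(x - 2).

m_A(x) = x(x - 2)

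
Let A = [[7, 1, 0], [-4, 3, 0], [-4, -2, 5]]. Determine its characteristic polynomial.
χ_A(x) = (x - 5)^3

xI - A = [[x - 7, -1, 0], [4, x - 3, 0], [4, 2, x - 5]].

Expanding det(xI - A) along the first row:
det(xI - A) = + (x - 7)·det([[x - 3, 0], [2, x - 5]]) - (-1)·det([[4, 0], [4, x - 5]]) + (0)·det([[4, x - 3], [4, 2]]).

Evaluating gives χ_A(x) = x^3 - 15x^2 + 75x - 125 = (x - 5)^3.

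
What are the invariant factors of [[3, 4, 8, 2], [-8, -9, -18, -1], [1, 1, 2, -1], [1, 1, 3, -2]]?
x + 1, (x + 1)(x + 2)^2

The Jordan structure of A has elementary divisors (x + 2)^2, (x + 1), (x + 1). Arranging the block sizes at each eigenvalue in decreasing order and taking row products gives the invariant factors.

Invariant factors (smallest first, each dividing the next): x + 1, (x + 1)(x + 2)^2.

Check: the last factor (x + 1)(x + 2)^2 is the minimal polynomial, and the product (x + 1)^2(x + 2)^2 is the characteristic polynomial.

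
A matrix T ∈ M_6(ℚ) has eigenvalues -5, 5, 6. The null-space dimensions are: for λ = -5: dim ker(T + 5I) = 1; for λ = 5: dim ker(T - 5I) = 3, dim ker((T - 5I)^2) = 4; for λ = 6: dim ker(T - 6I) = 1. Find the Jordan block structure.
λ = -5: successive nullity increments [1] count blocks of size ≥ k; block sizes are [1].
λ = 5: successive nullity increments [3, 1] count blocks of size ≥ k; block sizes are [2, 1, 1].
λ = 6: successive nullity increments [1] count blocks of size ≥ k; block sizes are [1].

Jordan blocks: (-5, 1), (5, 2), (5, 1), (5, 1), (6, 1)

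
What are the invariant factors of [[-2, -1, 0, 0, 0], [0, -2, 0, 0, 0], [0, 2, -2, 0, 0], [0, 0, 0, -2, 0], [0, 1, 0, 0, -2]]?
The Jordan structure of A has elementary divisors (x + 2)^2, (x + 2), (x + 2), (x + 2). Arranging the block sizes at each eigenvalue in decreasing order and taking row products gives the invariant factors.

Invariant factors (smallest first, each dividing the next): x + 2, x + 2, x + 2, (x + 2)^2.

Check: the last factor (x + 2)^2 is the minimal polynomial, and the product (x + 2)^5 is the characteristic polynomial.

x + 2, x + 2, x + 2, (x + 2)^2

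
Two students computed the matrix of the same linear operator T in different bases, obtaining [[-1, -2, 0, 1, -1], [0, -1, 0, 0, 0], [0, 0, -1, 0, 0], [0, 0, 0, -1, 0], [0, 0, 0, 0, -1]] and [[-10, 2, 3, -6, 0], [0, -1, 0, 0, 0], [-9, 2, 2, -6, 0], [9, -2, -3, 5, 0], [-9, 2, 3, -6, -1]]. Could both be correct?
Yes.

Two matrices over a field are similar if and only if they have the same invariant factors.

Both A and B have characteristic polynomial (x + 1)^5 and minimal polynomial (x + 1)^2. Computing further, both have invariant factors x + 1, x + 1, x + 1, (x + 1)^2. Hence A and B are similar.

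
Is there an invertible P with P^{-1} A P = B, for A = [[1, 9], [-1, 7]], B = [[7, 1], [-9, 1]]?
Yes.

Two matrices over a field are similar if and only if they have the same invariant factors.

Both A and B have characteristic polynomial (x - 4)^2 and minimal polynomial (x - 4)^2. Computing further, both have invariant factors (x - 4)^2. Hence A and B are similar.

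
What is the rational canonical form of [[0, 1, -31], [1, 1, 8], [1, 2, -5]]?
The invariant factors of A (the non-unit diagonal entries of the Smith normal form of xI - A over ℚ[x]) are (x + 3)(x^2 + x + 6), each dividing the next. The characteristic polynomial is their product, (x + 3)(x^2 + x + 6).

The rational canonical form is the block-diagonal matrix of companion matrices C(f_i):
R = [[0, 0, -18], [1, 0, -9], [0, 1, -4]].

Note the characteristic polynomial does not split into linear factors over ℚ, so A has no Jordan form over ℚ; the rational canonical form exists over any field.

R = [[0, 0, -18], [1, 0, -9], [0, 1, -4]]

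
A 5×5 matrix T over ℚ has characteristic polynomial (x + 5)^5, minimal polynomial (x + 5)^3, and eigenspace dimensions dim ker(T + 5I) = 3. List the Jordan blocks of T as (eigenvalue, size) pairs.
Jordan blocks: (-5, 3), (-5, 1), (-5, 1)

λ = -5: algebraic multiplicity 5 (exponent in χ_T), largest block size 3 (exponent in m_T), 3 blocks (geometric multiplicity). These force block sizes [3, 1, 1].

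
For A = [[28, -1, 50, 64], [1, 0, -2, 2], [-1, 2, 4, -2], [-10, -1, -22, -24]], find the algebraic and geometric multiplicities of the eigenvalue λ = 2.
The characteristic polynomial is (x - 5)^2(x - 2)(x + 4), so the factor x - 2 appears with exponent 1: the algebraic multiplicity is 1.

rank(A - 2I) = 3, so the eigenspace has dimension 4 - 3 = 1: the geometric multiplicity is 1.

algebraic multiplicity 1, geometric multiplicity 1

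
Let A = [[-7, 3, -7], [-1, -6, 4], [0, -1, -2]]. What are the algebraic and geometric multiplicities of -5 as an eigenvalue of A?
algebraic multiplicity 3, geometric multiplicity 1

The characteristic polynomial is (x + 5)^3, so the factor x + 5 appears with exponent 3: the algebraic multiplicity is 3.

rank(A + 5I) = 2, so the eigenspace has dimension 3 - 2 = 1: the geometric multiplicity is 1.

Since 1 < 3, A is not diagonalizable.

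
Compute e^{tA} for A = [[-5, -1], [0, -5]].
A has Jordan form J = [[-5, 1], [0, -5]] with A = PJP^{-1}, so e^{tA} = P e^{tJ} P^{-1}.

For a Jordan block J_k(λ), e^{tJ_k(λ)} = e^{λt} · (I + tN + t^2 N^2/2! + ... + t^{k-1} N^{k-1}/(k-1)!) where N is the nilpotent superdiagonal part.

Assembling the blocks and conjugating back gives the entries of e^{tA} as shown above.

e^{tA} = [[e^{-5*t}, -t*e^{-5*t}], [0, e^{-5*t}]]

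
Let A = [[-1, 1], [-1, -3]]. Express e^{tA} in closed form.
A has Jordan form J = [[-2, 1], [0, -2]] with A = PJP^{-1}, so e^{tA} = P e^{tJ} P^{-1}.

For a Jordan block J_k(λ), e^{tJ_k(λ)} = e^{λt} · (I + tN + t^2 N^2/2! + ... + t^{k-1} N^{k-1}/(k-1)!) where N is the nilpotent superdiagonal part.

Assembling the blocks and conjugating back gives the entries of e^{tA} as shown above.

e^{tA} = [[(t + 1)*e^{-2*t}, t*e^{-2*t}], [-t*e^{-2*t}, (1 - t)*e^{-2*t}]]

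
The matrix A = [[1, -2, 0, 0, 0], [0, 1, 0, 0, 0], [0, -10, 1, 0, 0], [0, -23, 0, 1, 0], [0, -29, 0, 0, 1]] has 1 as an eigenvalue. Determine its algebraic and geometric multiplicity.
algebraic multiplicity 5, geometric multiplicity 4

The characteristic polynomial is (x - 1)^5, so the factor x - 1 appears with exponent 5: the algebraic multiplicity is 5.

rank(A - I) = 1, so the eigenspace has dimension 5 - 1 = 4: the geometric multiplicity is 4.

Since 4 < 5, A is not diagonalizable.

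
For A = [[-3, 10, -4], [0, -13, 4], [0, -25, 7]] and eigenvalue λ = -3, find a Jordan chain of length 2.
We seek v_1 ∈ ker((A + 3I)^2) \ ker(A + 3I), then set v_{i+1} = (A + 3I) v_i.

One such chain is v_1 = [[0, 1, 2]]^T, v_2 = [[2, -2, -5]]^T. Check: (A + 3I) v_2 = [[0, 0, 0]]^T = 0.

v_1 = [[0, 1, 2]]^T, v_2 = [[2, -2, -5]]^T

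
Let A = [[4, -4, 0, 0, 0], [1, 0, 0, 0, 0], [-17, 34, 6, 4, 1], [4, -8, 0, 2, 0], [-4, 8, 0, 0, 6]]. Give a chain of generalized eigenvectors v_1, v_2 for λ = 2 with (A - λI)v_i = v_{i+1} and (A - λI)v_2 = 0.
We seek v_1 ∈ ker((A - 2I)^2) \ ker(A - 2I), then set v_{i+1} = (A - 2I) v_i.

One such chain is v_1 = [[1, 0, 1, 2, 1]]^T, v_2 = [[2, 1, -4, 4, 0]]^T. Check: (A - 2I) v_2 = [[0, 0, 0, 0, 0]]^T = 0.

v_1 = [[1, 0, 1, 2, 1]]^T, v_2 = [[2, 1, -4, 4, 0]]^T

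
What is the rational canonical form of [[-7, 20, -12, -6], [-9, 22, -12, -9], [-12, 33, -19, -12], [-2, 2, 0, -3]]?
R = [[-1, 0, 0, 0], [0, 0, 0, 0], [0, 1, 0, -5], [0, 0, 1, -6]]

The invariant factors of A (the non-unit diagonal entries of the Smith normal form of xI - A over ℚ[x]) are x + 1, x(x + 1)(x + 5), each dividing the next. The characteristic polynomial is their product, x(x + 1)^2(x + 5).

The rational canonical form is the block-diagonal matrix of companion matrices C(f_i):
R = [[-1, 0, 0, 0], [0, 0, 0, 0], [0, 1, 0, -5], [0, 0, 1, -6]].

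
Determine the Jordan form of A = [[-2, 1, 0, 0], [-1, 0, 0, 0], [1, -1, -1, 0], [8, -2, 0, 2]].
The characteristic polynomial is det(xI - A) = (x - 2)(x + 1)^3, so the eigenvalues are -1 (algebraic multiplicity 3), 2 (algebraic multiplicity 1).

For λ = -1: rank(A + I) = 2, rank((A + I)^2) = 1. The eigenspace has dimension 4 - 2 = 2, so there are 2 Jordan blocks; the rank sequence gives block sizes [2, 1].

For λ = 2: algebraic multiplicity 1 gives one 1×1 block.

Assembling the blocks gives the Jordan form J above.

J = [[-1, 1, 0, 0], [0, -1, 0, 0], [0, 0, -1, 0], [0, 0, 0, 2]]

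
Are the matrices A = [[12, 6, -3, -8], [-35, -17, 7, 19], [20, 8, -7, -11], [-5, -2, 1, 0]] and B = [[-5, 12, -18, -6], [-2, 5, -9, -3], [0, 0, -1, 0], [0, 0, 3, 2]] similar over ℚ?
No.

trace(A) = -12 but trace(B) = 1. The trace is a similarity invariant, so A and B are not similar.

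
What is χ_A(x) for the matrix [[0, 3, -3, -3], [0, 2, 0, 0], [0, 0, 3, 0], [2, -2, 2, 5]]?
xI - A = [[x, -3, 3, 3], [0, x - 2, 0, 0], [0, 0, x - 3, 0], [-2, 2, -2, x - 5]].

Expanding det(xI - A) along the first row:
det(xI - A) = + (x)·det([[x - 2, 0, 0], [0, x - 3, 0], [2, -2, x - 5]]) - (-3)·det([[0, 0, 0], [0, x - 3, 0], [-2, -2, x - 5]]) + (3)·det([[0, x - 2, 0], [0, 0, 0], [-2, 2, x - 5]]) - (3)·det([[0, x - 2, 0], [0, 0, x - 3], [-2, 2, -2]]).

Evaluating gives χ_A(x) = x^4 - 10x^3 + 37x^2 - 60x + 36 = (x - 3)^2(x - 2)^2.

χ_A(x) = (x - 3)^2(x - 2)^2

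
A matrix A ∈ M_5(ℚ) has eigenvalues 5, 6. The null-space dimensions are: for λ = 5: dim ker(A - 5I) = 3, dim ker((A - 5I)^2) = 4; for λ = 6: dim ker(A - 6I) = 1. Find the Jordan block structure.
λ = 5: successive nullity increments [3, 1] count blocks of size ≥ k; block sizes are [2, 1, 1].
λ = 6: successive nullity increments [1] count blocks of size ≥ k; block sizes are [1].

Jordan blocks: (5, 2), (5, 1), (5, 1), (6, 1)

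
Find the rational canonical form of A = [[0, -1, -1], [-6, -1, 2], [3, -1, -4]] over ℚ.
R = [[-3, 0, 0], [0, 0, 3], [0, 1, -2]]

The invariant factors of A (the non-unit diagonal entries of the Smith normal form of xI - A over ℚ[x]) are x + 3, (x - 1)(x + 3), each dividing the next. The characteristic polynomial is their product, (x - 1)(x + 3)^2.

The rational canonical form is the block-diagonal matrix of companion matrices C(f_i):
R = [[-3, 0, 0], [0, 0, 3], [0, 1, -2]].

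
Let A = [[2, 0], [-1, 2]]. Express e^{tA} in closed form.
e^{tA} = [[e^{2*t}, 0], [-t*e^{2*t}, e^{2*t}]]

A has Jordan form J = [[2, 1], [0, 2]] with A = PJP^{-1}, so e^{tA} = P e^{tJ} P^{-1}.

For a Jordan block J_k(λ), e^{tJ_k(λ)} = e^{λt} · (I + tN + t^2 N^2/2! + ... + t^{k-1} N^{k-1}/(k-1)!) where N is the nilpotent superdiagonal part.

Assembling the blocks and conjugating back gives the entries of e^{tA} as shown above.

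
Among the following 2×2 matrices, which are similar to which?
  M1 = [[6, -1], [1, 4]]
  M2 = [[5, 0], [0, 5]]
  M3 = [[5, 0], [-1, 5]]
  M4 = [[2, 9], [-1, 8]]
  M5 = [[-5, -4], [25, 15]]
Characteristic polynomials: χ_{M1} = (x - 5)^2, χ_{M2} = (x - 5)^2, χ_{M3} = (x - 5)^2, χ_{M4} = (x - 5)^2, χ_{M5} = (x - 5)^2.

{M1, M3, M4, M5}: invariant factors (x - 5)^2.

{M2}: invariant factors x - 5, x - 5.

Matrices are similar if and only if their invariant-factor lists agree; the partition into similarity classes is {M1, M3, M4, M5}, {M2}.

2 classes: {M1, M3, M4, M5}, {M2}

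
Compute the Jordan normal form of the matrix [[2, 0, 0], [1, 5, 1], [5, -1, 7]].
The characteristic polynomial is det(xI - A) = (x - 6)^2(x - 2), so the eigenvalues are 2 (algebraic multiplicity 1), 6 (algebraic multiplicity 2).

For λ = 2: algebraic multiplicity 1 gives one 1×1 block.

For λ = 6: rank(A - 6I) = 2, rank((A - 6I)^2) = 1. The eigenspace has dimension 3 - 2 = 1, so there is 1 Jordan block; the rank sequence gives block sizes [2].

Assembling the blocks gives the Jordan form J above.

J = [[2, 0, 0], [0, 6, 1], [0, 0, 6]]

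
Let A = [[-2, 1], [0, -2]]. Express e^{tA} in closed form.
A has Jordan form J = [[-2, 1], [0, -2]] with A = PJP^{-1}, so e^{tA} = P e^{tJ} P^{-1}.

For a Jordan block J_k(λ), e^{tJ_k(λ)} = e^{λt} · (I + tN + t^2 N^2/2! + ... + t^{k-1} N^{k-1}/(k-1)!) where N is the nilpotent superdiagonal part.

Assembling the blocks and conjugating back gives the entries of e^{tA} as shown above.

e^{tA} = [[e^{-2*t}, t*e^{-2*t}], [0, e^{-2*t}]]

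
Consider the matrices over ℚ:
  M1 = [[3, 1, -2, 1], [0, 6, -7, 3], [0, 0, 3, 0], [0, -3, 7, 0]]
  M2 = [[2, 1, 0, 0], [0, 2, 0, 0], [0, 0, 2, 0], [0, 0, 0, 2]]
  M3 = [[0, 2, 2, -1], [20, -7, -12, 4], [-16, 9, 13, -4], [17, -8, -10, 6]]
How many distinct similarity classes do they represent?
Characteristic polynomials: χ_{M1} = (x - 3)^4, χ_{M2} = (x - 2)^4, χ_{M3} = (x - 3)^4.

{M1, M3}: invariant factors (x - 3)^2, (x - 3)^2.

{M2}: invariant factors x - 2, x - 2, (x - 2)^2.

Matrices are similar if and only if their invariant-factor lists agree; the partition into similarity classes is {M1, M3}, {M2}.

2 classes: {M1, M3}, {M2}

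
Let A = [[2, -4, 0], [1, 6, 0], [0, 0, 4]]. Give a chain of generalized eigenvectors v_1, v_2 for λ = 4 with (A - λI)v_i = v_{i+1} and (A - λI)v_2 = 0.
v_1 = [[1, 0, -2]]^T, v_2 = [[-2, 1, 0]]^T

We seek v_1 ∈ ker((A - 4I)^2) \ ker(A - 4I), then set v_{i+1} = (A - 4I) v_i.

One such chain is v_1 = [[1, 0, -2]]^T, v_2 = [[-2, 1, 0]]^T. Check: (A - 4I) v_2 = [[0, 0, 0]]^T = 0.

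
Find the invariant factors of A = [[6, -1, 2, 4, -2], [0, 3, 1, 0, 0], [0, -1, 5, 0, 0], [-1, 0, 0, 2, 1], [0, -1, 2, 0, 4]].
The Jordan structure of A has elementary divisors (x - 4)^3, (x - 4)^2. Arranging the block sizes at each eigenvalue in decreasing order and taking row products gives the invariant factors.

Invariant factors (smallest first, each dividing the next): (x - 4)^2, (x - 4)^3.

Check: the last factor (x - 4)^3 is the minimal polynomial, and the product (x - 4)^5 is the characteristic polynomial.

(x - 4)^2, (x - 4)^3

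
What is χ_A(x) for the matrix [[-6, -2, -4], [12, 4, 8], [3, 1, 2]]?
χ_A(x) = x^3

xI - A = [[x + 6, 2, 4], [-12, x - 4, -8], [-3, -1, x - 2]].

Expanding det(xI - A) along the first row:
det(xI - A) = + (x + 6)·det([[x - 4, -8], [-1, x - 2]]) - (2)·det([[-12, -8], [-3, x - 2]]) + (4)·det([[-12, x - 4], [-3, -1]]).

Evaluating gives χ_A(x) = x^3.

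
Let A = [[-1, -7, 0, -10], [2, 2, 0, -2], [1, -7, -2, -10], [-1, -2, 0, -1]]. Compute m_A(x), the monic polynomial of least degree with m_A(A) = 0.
The characteristic polynomial factors as (x - 1)^2(x + 2)^2. The minimal polynomial is ∏(x - λ)^{k_λ} where k_λ is the size of the largest Jordan block at λ.

For λ = -2: rank(A + 2I) = 2, and the largest Jordan block has size 1 (the smallest k with rank((A + 2I)^k) = rank((A + 2I)^(k+1))).
For λ = 1: rank(A - I) = 3, and the largest Jordan block has size 2 (the smallest k with rank((A - I)^k) = rank((A - I)^(k+1))).

So m_A(x) = (x - 1)^2(x + 2).

m_A(x) = (x - 1)^2(x + 2)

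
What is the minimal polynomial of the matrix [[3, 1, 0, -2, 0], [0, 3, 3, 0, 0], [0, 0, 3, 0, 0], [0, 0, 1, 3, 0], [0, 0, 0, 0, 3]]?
m_A(x) = (x - 3)^3

The characteristic polynomial factors as (x - 3)^5. The minimal polynomial is ∏(x - λ)^{k_λ} where k_λ is the size of the largest Jordan block at λ.

For λ = 3: rank(A - 3I) = 2, and the largest Jordan block has size 3 (the smallest k with rank((A - 3I)^k) = rank((A - 3I)^(k+1))).

So m_A(x) = (x - 3)^3.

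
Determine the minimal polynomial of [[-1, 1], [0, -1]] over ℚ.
The characteristic polynomial factors as (x + 1)^2. The minimal polynomial is ∏(x - λ)^{k_λ} where k_λ is the size of the largest Jordan block at λ.

For λ = -1: rank(A + I) = 1, and the largest Jordan block has size 2 (the smallest k with rank((A + I)^k) = rank((A + I)^(k+1))).

So m_A(x) = (x + 1)^2.

m_A(x) = (x + 1)^2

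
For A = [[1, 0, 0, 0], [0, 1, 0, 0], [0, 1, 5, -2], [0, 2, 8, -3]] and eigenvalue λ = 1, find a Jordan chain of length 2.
We seek v_1 ∈ ker((A - I)^2) \ ker(A - I), then set v_{i+1} = (A - I) v_i.

One such chain is v_1 = [[0, 1, -2, -4]]^T, v_2 = [[0, 0, 1, 2]]^T. Check: (A - I) v_2 = [[0, 0, 0, 0]]^T = 0.

v_1 = [[0, 1, -2, -4]]^T, v_2 = [[0, 0, 1, 2]]^T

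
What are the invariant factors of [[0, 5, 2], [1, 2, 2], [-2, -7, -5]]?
The Jordan structure of A has elementary divisors (x + 1)^3. Arranging the block sizes at each eigenvalue in decreasing order and taking row products gives the invariant factors.

Invariant factors (smallest first, each dividing the next): (x + 1)^3.

Check: the last factor (x + 1)^3 is the minimal polynomial, and the product (x + 1)^3 is the characteristic polynomial.

(x + 1)^3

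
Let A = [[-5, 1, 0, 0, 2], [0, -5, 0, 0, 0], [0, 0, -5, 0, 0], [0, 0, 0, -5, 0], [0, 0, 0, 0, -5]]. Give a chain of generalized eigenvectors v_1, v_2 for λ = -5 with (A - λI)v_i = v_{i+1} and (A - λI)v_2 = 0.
v_1 = [[-1, -1, 0, 1, 1]]^T, v_2 = [[1, 0, 0, 0, 0]]^T

We seek v_1 ∈ ker((A + 5I)^2) \ ker(A + 5I), then set v_{i+1} = (A + 5I) v_i.

One such chain is v_1 = [[-1, -1, 0, 1, 1]]^T, v_2 = [[1, 0, 0, 0, 0]]^T. Check: (A + 5I) v_2 = [[0, 0, 0, 0, 0]]^T = 0.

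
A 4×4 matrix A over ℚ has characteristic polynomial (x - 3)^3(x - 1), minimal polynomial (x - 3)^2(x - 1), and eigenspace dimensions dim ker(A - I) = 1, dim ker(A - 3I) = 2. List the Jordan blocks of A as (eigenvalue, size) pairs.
λ = 1: algebraic multiplicity 1 (exponent in χ_A), largest block size 1 (exponent in m_A), 1 block (geometric multiplicity). This forces block sizes [1].
λ = 3: algebraic multiplicity 3 (exponent in χ_A), largest block size 2 (exponent in m_A), 2 blocks (geometric multiplicity). These force block sizes [2, 1].

Jordan blocks: (1, 1), (3, 2), (3, 1)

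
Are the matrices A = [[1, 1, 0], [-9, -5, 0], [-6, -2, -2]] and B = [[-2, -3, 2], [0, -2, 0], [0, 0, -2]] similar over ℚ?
Two matrices over a field are similar if and only if they have the same invariant factors.

Both A and B have characteristic polynomial (x + 2)^3 and minimal polynomial (x + 2)^2. Computing further, both have invariant factors x + 2, (x + 2)^2. Hence A and B are similar.

Yes.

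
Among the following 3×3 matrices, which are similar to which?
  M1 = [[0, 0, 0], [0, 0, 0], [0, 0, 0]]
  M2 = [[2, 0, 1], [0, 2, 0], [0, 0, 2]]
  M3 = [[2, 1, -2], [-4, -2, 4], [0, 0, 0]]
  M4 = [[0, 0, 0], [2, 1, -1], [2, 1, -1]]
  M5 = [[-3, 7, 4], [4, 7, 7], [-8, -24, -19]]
4 classes: {M1}, {M2}, {M3, M4}, {M5}

Characteristic polynomials: χ_{M1} = x^3, χ_{M2} = (x - 2)^3, χ_{M3} = x^3, χ_{M4} = x^3, χ_{M5} = (x + 5)^3.

{M1}: invariant factors x, x, x.

{M2}: invariant factors x - 2, (x - 2)^2.

{M3, M4}: invariant factors x, x^2.

{M5}: invariant factors (x + 5)^3.

Matrices are similar if and only if their invariant-factor lists agree; the partition into similarity classes is {M1}, {M2}, {M3, M4}, {M5}.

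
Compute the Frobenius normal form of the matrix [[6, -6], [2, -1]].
R = [[0, -6], [1, 5]]

The invariant factors of A (the non-unit diagonal entries of the Smith normal form of xI - A over ℚ[x]) are (x - 3)(x - 2), each dividing the next. The characteristic polynomial is their product, (x - 3)(x - 2).

The rational canonical form is the block-diagonal matrix of companion matrices C(f_i):
R = [[0, -6], [1, 5]].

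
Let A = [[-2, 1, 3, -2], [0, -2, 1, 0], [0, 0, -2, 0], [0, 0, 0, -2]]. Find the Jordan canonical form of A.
J = [[-2, 1, 0, 0], [0, -2, 1, 0], [0, 0, -2, 0], [0, 0, 0, -2]]

The characteristic polynomial is det(xI - A) = (x + 2)^4, so the eigenvalues are -2 (algebraic multiplicity 4).

For λ = -2: rank(A + 2I) = 2, rank((A + 2I)^2) = 1, rank((A + 2I)^3) = 0. The eigenspace has dimension 4 - 2 = 2, so there are 2 Jordan blocks; the rank sequence gives block sizes [3, 1].

Assembling the blocks gives the Jordan form J above.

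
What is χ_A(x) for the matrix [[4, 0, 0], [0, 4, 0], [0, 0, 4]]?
χ_A(x) = (x - 4)^3

xI - A = [[x - 4, 0, 0], [0, x - 4, 0], [0, 0, x - 4]].

Expanding det(xI - A) along the first row:
det(xI - A) = + (x - 4)·det([[x - 4, 0], [0, x - 4]]) - (0)·det([[0, 0], [0, x - 4]]) + (0)·det([[0, x - 4], [0, 0]]).

Evaluating gives χ_A(x) = x^3 - 12x^2 + 48x - 64 = (x - 4)^3.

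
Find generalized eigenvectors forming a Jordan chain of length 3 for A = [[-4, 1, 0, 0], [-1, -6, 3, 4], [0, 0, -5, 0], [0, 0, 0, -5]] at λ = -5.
v_1 = [[1, -2, -1, 1]]^T, v_2 = [[-1, 2, 0, 0]]^T, v_3 = [[1, -1, 0, 0]]^T

We seek v_1 ∈ ker((A + 5I)^3) \ ker((A + 5I)^2), then set v_{i+1} = (A + 5I) v_i.

One such chain is v_1 = [[1, -2, -1, 1]]^T, v_2 = [[-1, 2, 0, 0]]^T, v_3 = [[1, -1, 0, 0]]^T. Check: (A + 5I) v_3 = [[0, 0, 0, 0]]^T = 0.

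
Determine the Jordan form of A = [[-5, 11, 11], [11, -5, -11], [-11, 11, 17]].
J = [[-5, 0, 0], [0, 6, 0], [0, 0, 6]]

The characteristic polynomial is det(xI - A) = (x - 6)^2(x + 5), so the eigenvalues are -5 (algebraic multiplicity 1), 6 (algebraic multiplicity 2).

For λ = -5: algebraic multiplicity 1 gives one 1×1 block.

For λ = 6: rank(A - 6I) = 1. The eigenspace has dimension 3 - 1 = 2, so there are 2 Jordan blocks; the rank sequence gives block sizes [1, 1].

Assembling the blocks gives the Jordan form J above.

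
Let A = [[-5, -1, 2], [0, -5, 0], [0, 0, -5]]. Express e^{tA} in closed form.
e^{tA} = [[e^{-5*t}, -t*e^{-5*t}, 2*t*e^{-5*t}], [0, e^{-5*t}, 0], [0, 0, e^{-5*t}]]

A has Jordan form J = [[-5, 1, 0], [0, -5, 0], [0, 0, -5]] with A = PJP^{-1}, so e^{tA} = P e^{tJ} P^{-1}.

For a Jordan block J_k(λ), e^{tJ_k(λ)} = e^{λt} · (I + tN + t^2 N^2/2! + ... + t^{k-1} N^{k-1}/(k-1)!) where N is the nilpotent superdiagonal part.

Assembling the blocks and conjugating back gives the entries of e^{tA} as shown above.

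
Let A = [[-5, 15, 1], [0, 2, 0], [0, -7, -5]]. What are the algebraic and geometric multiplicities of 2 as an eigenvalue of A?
algebraic multiplicity 1, geometric multiplicity 1

The characteristic polynomial is (x - 2)(x + 5)^2, so the factor x - 2 appears with exponent 1: the algebraic multiplicity is 1.

rank(A - 2I) = 2, so the eigenspace has dimension 3 - 2 = 1: the geometric multiplicity is 1.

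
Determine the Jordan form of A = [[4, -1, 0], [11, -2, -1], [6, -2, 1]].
The characteristic polynomial is det(xI - A) = (x - 1)^3, so the eigenvalues are 1 (algebraic multiplicity 3).

For λ = 1: rank(A - I) = 2, rank((A - I)^2) = 1, rank((A - I)^3) = 0. The eigenspace has dimension 3 - 2 = 1, so there is 1 Jordan block; the rank sequence gives block sizes [3].

Assembling the blocks gives the Jordan form J above.

J = [[1, 1, 0], [0, 1, 1], [0, 0, 1]]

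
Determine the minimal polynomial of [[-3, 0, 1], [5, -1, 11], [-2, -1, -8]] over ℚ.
The characteristic polynomial factors as (x + 4)^3. The minimal polynomial is ∏(x - λ)^{k_λ} where k_λ is the size of the largest Jordan block at λ.

For λ = -4: rank(A + 4I) = 2, and the largest Jordan block has size 3 (the smallest k with rank((A + 4I)^k) = rank((A + 4I)^(k+1))).

So m_A(x) = (x + 4)^3.

m_A(x) = (x + 4)^3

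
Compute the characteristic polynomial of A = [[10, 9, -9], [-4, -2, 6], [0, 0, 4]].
xI - A = [[x - 10, -9, 9], [4, x + 2, -6], [0, 0, x - 4]].

Expanding det(xI - A) along the first row:
det(xI - A) = + (x - 10)·det([[x + 2, -6], [0, x - 4]]) - (-9)·det([[4, -6], [0, x - 4]]) + (9)·det([[4, x + 2], [0, 0]]).

Evaluating gives χ_A(x) = x^3 - 12x^2 + 48x - 64 = (x - 4)^3.

χ_A(x) = (x - 4)^3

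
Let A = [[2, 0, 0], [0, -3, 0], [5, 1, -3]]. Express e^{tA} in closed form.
e^{tA} = [[e^{2*t}, 0, 0], [0, e^{-3*t}, 0], [(e^{5*t} - 1)*e^{-3*t}, t*e^{-3*t}, e^{-3*t}]]

A has Jordan form J = [[-3, 1, 0], [0, -3, 0], [0, 0, 2]] with A = PJP^{-1}, so e^{tA} = P e^{tJ} P^{-1}.

For a Jordan block J_k(λ), e^{tJ_k(λ)} = e^{λt} · (I + tN + t^2 N^2/2! + ... + t^{k-1} N^{k-1}/(k-1)!) where N is the nilpotent superdiagonal part.

Assembling the blocks and conjugating back gives the entries of e^{tA} as shown above.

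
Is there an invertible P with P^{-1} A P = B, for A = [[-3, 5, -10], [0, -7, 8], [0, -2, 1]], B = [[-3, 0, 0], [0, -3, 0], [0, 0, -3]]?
No.

Both have characteristic polynomial (x + 3)^3, but the minimal polynomial of A is (x + 3)^2 while the minimal polynomial of B is x + 3. The minimal polynomial is a similarity invariant, so A and B are not similar.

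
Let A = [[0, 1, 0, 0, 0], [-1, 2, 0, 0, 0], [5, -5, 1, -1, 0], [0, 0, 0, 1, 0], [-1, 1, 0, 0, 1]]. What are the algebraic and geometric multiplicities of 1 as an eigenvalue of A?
The characteristic polynomial is (x - 1)^5, so the factor x - 1 appears with exponent 5: the algebraic multiplicity is 5.

rank(A - I) = 2, so the eigenspace has dimension 5 - 2 = 3: the geometric multiplicity is 3.

Since 3 < 5, A is not diagonalizable.

algebraic multiplicity 5, geometric multiplicity 3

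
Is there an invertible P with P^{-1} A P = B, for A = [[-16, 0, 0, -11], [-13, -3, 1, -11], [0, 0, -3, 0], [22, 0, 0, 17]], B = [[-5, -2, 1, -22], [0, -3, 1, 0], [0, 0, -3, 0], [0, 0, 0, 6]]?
Two matrices over a field are similar if and only if they have the same invariant factors.

Both A and B have characteristic polynomial (x - 6)(x + 3)^2(x + 5) and minimal polynomial (x - 6)(x + 3)^2(x + 5). Computing further, both have invariant factors (x - 6)(x + 3)^2(x + 5). Hence A and B are similar.

Yes.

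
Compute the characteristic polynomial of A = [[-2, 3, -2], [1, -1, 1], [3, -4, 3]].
xI - A = [[x + 2, -3, 2], [-1, x + 1, -1], [-3, 4, x - 3]].

Expanding det(xI - A) along the first row:
det(xI - A) = + (x + 2)·det([[x + 1, -1], [4, x - 3]]) - (-3)·det([[-1, -1], [-3, x - 3]]) + (2)·det([[-1, x + 1], [-3, 4]]).

Evaluating gives χ_A(x) = x^3.

χ_A(x) = x^3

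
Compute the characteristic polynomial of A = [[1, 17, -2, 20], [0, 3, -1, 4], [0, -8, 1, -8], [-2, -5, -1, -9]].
xI - A = [[x - 1, -17, 2, -20], [0, x - 3, 1, -4], [0, 8, x - 1, 8], [2, 5, 1, x + 9]].

Expanding det(xI - A) along the first row:
det(xI - A) = + (x - 1)·det([[x - 3, 1, -4], [8, x - 1, 8], [5, 1, x + 9]]) - (-17)·det([[0, 1, -4], [0, x - 1, 8], [2, 1, x + 9]]) + (2)·det([[0, x - 3, -4], [0, 8, 8], [2, 5, x + 9]]) - (-20)·det([[0, x - 3, 1], [0, 8, x - 1], [2, 5, 1]]).

Evaluating gives χ_A(x) = x^4 + 4x^3 + 6x^2 + 4x + 1 = (x + 1)^4.

χ_A(x) = (x + 1)^4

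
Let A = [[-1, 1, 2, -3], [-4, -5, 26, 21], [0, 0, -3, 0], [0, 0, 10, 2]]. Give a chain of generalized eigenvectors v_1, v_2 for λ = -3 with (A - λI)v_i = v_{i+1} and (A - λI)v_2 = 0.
We seek v_1 ∈ ker((A + 3I)^2) \ ker(A + 3I), then set v_{i+1} = (A + 3I) v_i.

One such chain is v_1 = [[0, 1, 0, 0]]^T, v_2 = [[1, -2, 0, 0]]^T. Check: (A + 3I) v_2 = [[0, 0, 0, 0]]^T = 0.

v_1 = [[0, 1, 0, 0]]^T, v_2 = [[1, -2, 0, 0]]^T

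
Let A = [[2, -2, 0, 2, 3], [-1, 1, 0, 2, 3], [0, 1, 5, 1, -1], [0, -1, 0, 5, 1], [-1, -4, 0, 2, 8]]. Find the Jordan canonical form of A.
The characteristic polynomial is det(xI - A) = (x - 5)^3(x - 3)^2, so the eigenvalues are 3 (algebraic multiplicity 2), 5 (algebraic multiplicity 3).

For λ = 3: rank(A - 3I) = 4, rank((A - 3I)^2) = 3. The eigenspace has dimension 5 - 4 = 1, so there is 1 Jordan block; the rank sequence gives block sizes [2].

For λ = 5: rank(A - 5I) = 4, rank((A - 5I)^2) = 3, rank((A - 5I)^3) = 2. The eigenspace has dimension 5 - 4 = 1, so there is 1 Jordan block; the rank sequence gives block sizes [3].

Assembling the blocks gives the Jordan form J above.

J = [[3, 1, 0, 0, 0], [0, 3, 0, 0, 0], [0, 0, 5, 1, 0], [0, 0, 0, 5, 1], [0, 0, 0, 0, 5]]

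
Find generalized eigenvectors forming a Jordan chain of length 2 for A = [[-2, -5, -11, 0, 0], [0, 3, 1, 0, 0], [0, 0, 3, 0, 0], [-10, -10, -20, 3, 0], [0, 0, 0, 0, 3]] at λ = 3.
We seek v_1 ∈ ker((A - 3I)^2) \ ker(A - 3I), then set v_{i+1} = (A - 3I) v_i.

One such chain is v_1 = [[-3, 1, 1, -4, 0]]^T, v_2 = [[-1, 1, 0, 0, 0]]^T. Check: (A - 3I) v_2 = [[0, 0, 0, 0, 0]]^T = 0.

v_1 = [[-3, 1, 1, -4, 0]]^T, v_2 = [[-1, 1, 0, 0, 0]]^T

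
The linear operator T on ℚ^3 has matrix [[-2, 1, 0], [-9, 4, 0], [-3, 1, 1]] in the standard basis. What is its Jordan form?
The characteristic polynomial is det(xI - A) = (x - 1)^3, so the eigenvalues are 1 (algebraic multiplicity 3).

For λ = 1: rank(A - I) = 1, rank((A - I)^2) = 0. The eigenspace has dimension 3 - 1 = 2, so there are 2 Jordan blocks; the rank sequence gives block sizes [2, 1].

Assembling the blocks gives the Jordan form J above.

J = [[1, 1, 0], [0, 1, 0], [0, 0, 1]]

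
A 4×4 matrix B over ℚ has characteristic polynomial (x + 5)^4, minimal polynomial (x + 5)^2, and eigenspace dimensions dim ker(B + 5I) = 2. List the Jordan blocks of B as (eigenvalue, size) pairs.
λ = -5: algebraic multiplicity 4 (exponent in χ_B), largest block size 2 (exponent in m_B), 2 blocks (geometric multiplicity). These force block sizes [2, 2].

Jordan blocks: (-5, 2), (-5, 2)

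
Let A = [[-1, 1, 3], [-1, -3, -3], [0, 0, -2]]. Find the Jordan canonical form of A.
J = [[-2, 1, 0], [0, -2, 0], [0, 0, -2]]

The characteristic polynomial is det(xI - A) = (x + 2)^3, so the eigenvalues are -2 (algebraic multiplicity 3).

For λ = -2: rank(A + 2I) = 1, rank((A + 2I)^2) = 0. The eigenspace has dimension 3 - 1 = 2, so there are 2 Jordan blocks; the rank sequence gives block sizes [2, 1].

Assembling the blocks gives the Jordan form J above.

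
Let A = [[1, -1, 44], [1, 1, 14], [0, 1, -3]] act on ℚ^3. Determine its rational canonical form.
R = [[0, 0, 24], [1, 0, 18], [0, 1, -1]]

The invariant factors of A (the non-unit diagonal entries of the Smith normal form of xI - A over ℚ[x]) are (x + 4)(x^2 - 3x - 6), each dividing the next. The characteristic polynomial is their product, (x + 4)(x^2 - 3x - 6).

The rational canonical form is the block-diagonal matrix of companion matrices C(f_i):
R = [[0, 0, 24], [1, 0, 18], [0, 1, -1]].

Note the characteristic polynomial does not split into linear factors over ℚ, so A has no Jordan form over ℚ; the rational canonical form exists over any field.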